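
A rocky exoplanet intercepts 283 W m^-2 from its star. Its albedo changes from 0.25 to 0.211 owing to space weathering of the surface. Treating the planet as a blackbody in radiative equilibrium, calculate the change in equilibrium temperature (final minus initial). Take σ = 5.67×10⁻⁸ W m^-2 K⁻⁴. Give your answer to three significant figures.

2.23 K

Initial: T₁ = [S(1−0.25)/(4σ)]^(1/4) = 174.9 K.
Final:   T₂ = [S(1−0.211)/(4σ)]^(1/4) = 177.1 K.
Change: 177.1 − 174.9 = 2.231 K.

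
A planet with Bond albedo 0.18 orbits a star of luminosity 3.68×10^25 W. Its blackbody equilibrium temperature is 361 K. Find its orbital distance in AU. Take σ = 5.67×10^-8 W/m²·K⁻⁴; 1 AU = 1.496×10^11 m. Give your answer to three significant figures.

0.167 AU

The flux needed for this T is 4σT⁴/(1−0.18) = 4697 W/m².
From L = 4πd²S, d = √(3.68×10^25/(4π·4697)) = 2.497×10^10 m = 0.1669 AU.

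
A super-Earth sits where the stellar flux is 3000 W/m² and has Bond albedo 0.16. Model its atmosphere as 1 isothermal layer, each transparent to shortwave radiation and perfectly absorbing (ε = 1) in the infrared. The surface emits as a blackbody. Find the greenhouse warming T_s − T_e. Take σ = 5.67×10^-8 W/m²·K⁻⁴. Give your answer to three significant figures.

The effective emission temperature is T_e = [S(1−α)/(4σ)]^¼ = 324.7 K.
Surface: T_s = (2)^¼·T_e = 386.1 K.
Warming: T_s − T_e = 61.43 K.

61.4 K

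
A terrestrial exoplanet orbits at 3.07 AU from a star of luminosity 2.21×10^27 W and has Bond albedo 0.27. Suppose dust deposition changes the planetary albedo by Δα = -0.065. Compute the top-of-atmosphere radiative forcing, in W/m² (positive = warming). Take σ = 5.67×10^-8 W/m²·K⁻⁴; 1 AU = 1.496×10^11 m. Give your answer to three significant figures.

d = 3.07 × 1.496×10^11 m = 4.593×10^11 m.
Flux at the orbit: S = L/(4πd²) = 2.21×10^27/(4π·(4.59×10^11)²) = 833.8 W/m².
TOA radiative forcing: ΔF = −S·Δα/4 = −833.8·(-0.065)/4 = 13.55 W/m².

13.5 W/m²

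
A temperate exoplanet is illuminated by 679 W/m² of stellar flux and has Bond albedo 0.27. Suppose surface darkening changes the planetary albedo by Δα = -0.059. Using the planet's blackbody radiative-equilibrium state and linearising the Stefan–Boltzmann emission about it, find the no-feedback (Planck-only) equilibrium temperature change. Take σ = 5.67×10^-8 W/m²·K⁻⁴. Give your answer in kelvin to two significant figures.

The baseline emission temperature is T_e = 216.2 K.
ΔF = −(S/4)Δα = −(679.0/4)×(-0.059) = 10.02 W/m².
The Planck feedback parameter is 4σT_e³ = 2.292 W/m²/K.
Hence the no-feedback warming is ΔF/(4σT_e³) = 4.37 K.

4.4 kelvin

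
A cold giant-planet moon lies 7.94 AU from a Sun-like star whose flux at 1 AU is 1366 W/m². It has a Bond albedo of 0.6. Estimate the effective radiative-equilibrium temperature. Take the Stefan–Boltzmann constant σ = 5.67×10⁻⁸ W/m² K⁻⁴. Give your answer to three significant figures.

Irradiance scales as 1/d², so S = 1366 W/m² × (1/7.94)² = 21.67 W/m².
Absorbed flux (global mean): S(1−α)/4 = 21.67·0.4/4 = 2.167 W/m².
Set σT⁴ = 2.167 → T = (2.167/σ)^(1/4) = 78.62 K.

78.6 kelvin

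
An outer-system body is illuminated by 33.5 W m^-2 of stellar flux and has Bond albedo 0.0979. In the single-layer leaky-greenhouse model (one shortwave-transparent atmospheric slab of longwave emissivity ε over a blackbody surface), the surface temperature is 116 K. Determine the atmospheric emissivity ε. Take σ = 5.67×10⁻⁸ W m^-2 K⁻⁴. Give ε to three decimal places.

TOA balance gives T_e = 107.4 K.
Since (2−ε)/2 = (T_e/T_s)⁴ = 0.7359, ε = 0.5282.

0.528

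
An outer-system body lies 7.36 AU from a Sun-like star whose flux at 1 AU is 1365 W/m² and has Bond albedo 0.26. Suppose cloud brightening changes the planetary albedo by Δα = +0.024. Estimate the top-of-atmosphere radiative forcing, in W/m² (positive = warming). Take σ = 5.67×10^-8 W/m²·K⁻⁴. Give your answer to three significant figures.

-0.151 W/m²

By the inverse-square law, S = 1365/7.36² = 25.20 W/m².
The change in absorbed flux is Δ[S(1−α)/4] = −SΔα/4 = -0.1512 W/m².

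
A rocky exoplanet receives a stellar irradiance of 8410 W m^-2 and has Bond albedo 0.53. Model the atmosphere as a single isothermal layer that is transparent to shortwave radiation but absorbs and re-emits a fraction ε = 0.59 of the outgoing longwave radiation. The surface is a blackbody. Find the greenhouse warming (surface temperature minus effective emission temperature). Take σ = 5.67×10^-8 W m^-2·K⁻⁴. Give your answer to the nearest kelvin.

At the top of the atmosphere, σT_e⁴ = S(1−α)/4 = 988.2 W m^-2, giving T_e = 363.3 K.
The surface balance (absorbed SW + ε·downward IR = σT_s⁴) with T_a⁴ = T_s⁴/2 reduces to T_s = T_e·[2/(2−ε)]^¼ = 396.5 K.
T_s − T_e = 396.5 − 363.3 = 33.18 K.

33 K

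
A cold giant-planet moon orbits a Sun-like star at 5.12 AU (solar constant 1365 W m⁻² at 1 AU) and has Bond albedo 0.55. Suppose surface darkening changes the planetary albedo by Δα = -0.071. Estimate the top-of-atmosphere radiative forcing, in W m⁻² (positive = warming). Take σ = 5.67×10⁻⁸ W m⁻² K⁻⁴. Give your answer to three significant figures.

0.924 W m⁻²

Irradiance scales as 1/d², so S = 1365 W m⁻² × (1/5.12)² = 52.07 W m⁻².
The change in absorbed flux is Δ[S(1−α)/4] = −SΔα/4 = 0.9243 W m⁻².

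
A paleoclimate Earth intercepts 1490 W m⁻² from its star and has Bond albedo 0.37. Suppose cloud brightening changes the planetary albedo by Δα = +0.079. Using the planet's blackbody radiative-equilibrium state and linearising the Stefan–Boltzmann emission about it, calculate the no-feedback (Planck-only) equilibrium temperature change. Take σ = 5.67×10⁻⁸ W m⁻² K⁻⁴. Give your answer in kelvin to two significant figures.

-8.0 K

The baseline emission temperature is T_e = 253.6 K.
ΔF = −(S/4)Δα = −(1490/4)×(+0.079) = -29.43 W m⁻².
Linearising σT⁴ gives d(σT⁴)/dT = 4σT_e³ = 3.701 W m⁻² per K.
ΔT₀ = ΔF/λ_P = -29.43/3.701 = -7.95 K.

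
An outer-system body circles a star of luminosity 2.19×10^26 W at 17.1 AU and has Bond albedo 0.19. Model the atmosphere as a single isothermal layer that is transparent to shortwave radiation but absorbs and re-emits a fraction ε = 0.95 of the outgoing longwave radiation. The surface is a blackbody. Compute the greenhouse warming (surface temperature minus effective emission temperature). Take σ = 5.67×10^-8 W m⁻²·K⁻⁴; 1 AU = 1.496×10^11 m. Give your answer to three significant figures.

d = 17.1 × 1.496×10^11 m = 2.558×10^12 m.
S = L/(4πd²) = 2.663 W m⁻².
Effective emission temperature (TOA balance): σT_e⁴ = S(1−α)/4 = 0.5393 W m⁻² → T_e = 55.53 K.
For a single slab of emissivity ε, T_s⁴ = 2T_e⁴/(2−ε); thus T_s = 55.53·(1.905)^(1/4) = 65.24 K.
Greenhouse warming: T_s − T_e = 9.707 K.

9.71 K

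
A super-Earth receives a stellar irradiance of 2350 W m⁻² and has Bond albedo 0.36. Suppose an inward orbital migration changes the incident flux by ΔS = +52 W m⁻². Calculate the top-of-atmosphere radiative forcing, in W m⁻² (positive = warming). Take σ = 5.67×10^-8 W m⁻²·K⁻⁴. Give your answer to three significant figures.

TOA radiative forcing: ΔF = (1−α)ΔS/4 = 0.64·(+52)/4 = 8.320 W m⁻².

8.32 W m⁻²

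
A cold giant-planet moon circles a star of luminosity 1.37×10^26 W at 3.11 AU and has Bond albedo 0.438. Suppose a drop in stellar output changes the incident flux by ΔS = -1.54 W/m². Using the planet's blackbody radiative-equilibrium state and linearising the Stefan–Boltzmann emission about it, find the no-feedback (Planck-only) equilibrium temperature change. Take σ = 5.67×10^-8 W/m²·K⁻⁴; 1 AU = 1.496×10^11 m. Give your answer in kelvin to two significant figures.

Orbital distance: d = 3.11 AU = 4.653×10^11 m.
S = L/(4πd²) = 50.36 W/m².
Reference equilibrium: T_e = [S(1−α)/(4σ)]^(1/4) = 105.7 K.
Only a fraction (1−α) is absorbed and it's spread over 4πR², so ΔF = (1−α)ΔS/4 = -0.2164 W/m².
The Planck feedback parameter is 4σT_e³ = 0.2678 W/m²/K.
ΔT₀ = ΔF/λ_P = -0.2164/0.2678 = -0.808 K.

-0.81 kelvin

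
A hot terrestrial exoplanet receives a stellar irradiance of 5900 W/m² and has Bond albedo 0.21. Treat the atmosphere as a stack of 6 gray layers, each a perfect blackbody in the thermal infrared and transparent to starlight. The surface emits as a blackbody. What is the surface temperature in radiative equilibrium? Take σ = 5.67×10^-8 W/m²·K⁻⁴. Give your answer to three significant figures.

616 K

The effective emission temperature is T_e = [S(1−α)/(4σ)]^¼ = 378.6 K.
For an N-layer opaque stack, T_s⁴ = (N+1)T_e⁴, hence T_s = (7)^(1/4)×378.6 K = 615.9 K.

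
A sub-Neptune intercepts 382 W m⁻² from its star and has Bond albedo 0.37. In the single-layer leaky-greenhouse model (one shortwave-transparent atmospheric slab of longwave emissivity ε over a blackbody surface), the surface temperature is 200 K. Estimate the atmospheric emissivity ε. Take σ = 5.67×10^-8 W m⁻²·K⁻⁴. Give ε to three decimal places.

First, T_e = [382.0·(1−0.37)/(4σ)]^(1/4) = 180.5 K.
T_s⁴ = T_e⁴·2/(2−ε) → ε = 2 − 2(T_e/T_s)⁴ = 2 − 2·(180.5/200)⁴ = 0.6736.

0.674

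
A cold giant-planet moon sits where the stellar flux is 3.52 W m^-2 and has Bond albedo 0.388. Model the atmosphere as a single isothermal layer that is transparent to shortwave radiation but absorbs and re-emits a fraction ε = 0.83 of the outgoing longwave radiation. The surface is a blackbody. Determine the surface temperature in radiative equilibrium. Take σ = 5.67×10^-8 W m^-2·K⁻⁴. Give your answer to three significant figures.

At the top of the atmosphere, σT_e⁴ = S(1−α)/4 = 0.5386 W m^-2, giving T_e = 55.52 K.
Surface balance with a leaky layer gives σT_s⁴ = σT_e⁴·2/(2−ε), so T_s = T_e·[2/(2−0.83)]^(1/4) = 63.48 K.

63.5 K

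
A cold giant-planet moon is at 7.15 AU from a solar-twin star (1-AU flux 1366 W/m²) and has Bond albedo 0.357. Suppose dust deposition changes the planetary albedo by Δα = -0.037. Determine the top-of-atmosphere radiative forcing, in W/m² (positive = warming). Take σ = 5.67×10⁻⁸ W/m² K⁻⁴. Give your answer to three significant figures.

0.247 W/m²

By the inverse-square law, S = 1366/7.15² = 26.72 W/m².
The change in absorbed flux is Δ[S(1−α)/4] = −SΔα/4 = 0.2472 W/m².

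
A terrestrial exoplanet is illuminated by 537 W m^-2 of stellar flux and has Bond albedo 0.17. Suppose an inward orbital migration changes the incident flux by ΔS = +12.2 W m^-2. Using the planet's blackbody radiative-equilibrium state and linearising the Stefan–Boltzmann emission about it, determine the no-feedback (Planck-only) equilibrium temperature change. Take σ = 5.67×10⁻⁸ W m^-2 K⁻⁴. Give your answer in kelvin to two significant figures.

Reference equilibrium: T_e = [S(1−α)/(4σ)]^(1/4) = 210.5 K.
TOA radiative forcing: ΔF = (1−α)ΔS/4 = 0.83·(+12.2)/4 = 2.531 W m^-2.
The Planck feedback parameter is 4σT_e³ = 2.117 W m^-2/K.
Hence the no-feedback warming is ΔF/(4σT_e³) = 1.20 K.

1.2 K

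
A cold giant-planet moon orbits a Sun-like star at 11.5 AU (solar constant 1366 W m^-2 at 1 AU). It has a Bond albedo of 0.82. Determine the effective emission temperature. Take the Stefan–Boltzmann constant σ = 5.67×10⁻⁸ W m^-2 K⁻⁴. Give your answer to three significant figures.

53.5 K

Flux at the orbit: S = 1366/(11.5)² = 10.33 W m^-2.
Absorbed flux (global mean): S(1−α)/4 = 10.33·0.18/4 = 0.4648 W m^-2.
In equilibrium σT⁴ equals this, so T = 53.51 K.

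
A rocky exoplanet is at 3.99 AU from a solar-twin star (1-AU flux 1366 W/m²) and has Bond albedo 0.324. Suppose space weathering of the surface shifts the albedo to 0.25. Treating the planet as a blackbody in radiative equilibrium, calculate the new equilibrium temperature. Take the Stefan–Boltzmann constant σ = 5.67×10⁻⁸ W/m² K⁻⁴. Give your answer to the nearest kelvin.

130 kelvin

Flux at the orbit: S = 1366/(3.99)² = 85.80 W/m².
With the new albedo, S(1−α₂)/4 = 16.09 W/m², so T₂ = 129.8 K.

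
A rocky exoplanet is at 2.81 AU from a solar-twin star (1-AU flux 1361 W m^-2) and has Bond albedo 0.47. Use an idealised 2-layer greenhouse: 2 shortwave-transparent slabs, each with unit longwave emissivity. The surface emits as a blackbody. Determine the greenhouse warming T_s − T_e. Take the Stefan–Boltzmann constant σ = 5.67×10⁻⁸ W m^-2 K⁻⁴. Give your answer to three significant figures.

Flux at the orbit: S = 1361/(2.81)² = 172.4 W m^-2.
The effective emission temperature is T_e = [S(1−α)/(4σ)]^¼ = 141.7 K.
T_s = (N+1)^(1/4)·T_e = 186.4 K.
So the greenhouse effect raises the surface by 186.4 − 141.7 = 44.78 K.

44.8 K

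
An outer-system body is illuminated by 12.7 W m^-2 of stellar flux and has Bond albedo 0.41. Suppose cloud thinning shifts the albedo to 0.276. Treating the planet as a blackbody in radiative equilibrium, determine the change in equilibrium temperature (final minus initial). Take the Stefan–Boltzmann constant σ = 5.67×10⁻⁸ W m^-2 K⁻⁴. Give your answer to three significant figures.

3.98 K

Initial: T₁ = [S(1−0.41)/(4σ)]^(1/4) = 75.81 K.
After:  T₂ = [12.70·0.724/(4σ)]^(1/4) = 79.79 K.
ΔT = T₂ − T₁ = 3.980 K.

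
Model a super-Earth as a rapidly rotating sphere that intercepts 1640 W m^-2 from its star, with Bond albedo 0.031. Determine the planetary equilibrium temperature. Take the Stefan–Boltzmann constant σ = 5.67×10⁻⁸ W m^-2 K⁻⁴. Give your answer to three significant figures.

Absorbed flux (global mean): S(1−α)/4 = 1640·0.969/4 = 397.3 W m^-2.
Balancing against σT⁴: T = (397.3/5.67×10⁻⁸)^(1/4) = 289.3 K.

289 kelvin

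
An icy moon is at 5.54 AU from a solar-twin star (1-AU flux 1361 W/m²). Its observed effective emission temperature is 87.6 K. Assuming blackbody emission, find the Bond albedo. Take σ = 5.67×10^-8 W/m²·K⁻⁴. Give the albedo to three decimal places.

By the inverse-square law, S = 1361/5.54² = 44.34 W/m².
Energy balance: S(1−α)/4 = σT⁴, so 1−α = 4σT⁴/S.
4σT⁴ = 4·5.67×10⁻⁸·(87.6)⁴ = 13.36 W/m².
Hence α = 1 − 13.36/44.34 = 0.6988.

0.699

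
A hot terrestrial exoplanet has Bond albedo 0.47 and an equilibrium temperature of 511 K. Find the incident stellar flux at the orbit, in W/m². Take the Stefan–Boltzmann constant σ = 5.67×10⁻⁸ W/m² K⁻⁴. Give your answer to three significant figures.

29200 W/m²

From S(1−α)/4 = σT⁴: S = 4σT⁴/(1−α).
The emitted flux is σT⁴ = 3866 W/m².
So S = 4×3866/(1−0.47) = 29180 W/m².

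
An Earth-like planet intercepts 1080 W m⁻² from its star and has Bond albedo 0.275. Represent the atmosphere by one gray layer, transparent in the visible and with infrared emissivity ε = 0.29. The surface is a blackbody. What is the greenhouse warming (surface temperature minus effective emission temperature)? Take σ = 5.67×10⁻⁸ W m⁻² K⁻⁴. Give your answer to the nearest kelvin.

The planet radiates to space at T_e = [S(1−α)/(4σ)]^(1/4) = 242.4 K.
For a single slab of emissivity ε, T_s⁴ = 2T_e⁴/(2−ε); thus T_s = 242.4·(1.17)^(1/4) = 252.1 K.
Greenhouse warming: T_s − T_e = 9.681 K.

10 kelvin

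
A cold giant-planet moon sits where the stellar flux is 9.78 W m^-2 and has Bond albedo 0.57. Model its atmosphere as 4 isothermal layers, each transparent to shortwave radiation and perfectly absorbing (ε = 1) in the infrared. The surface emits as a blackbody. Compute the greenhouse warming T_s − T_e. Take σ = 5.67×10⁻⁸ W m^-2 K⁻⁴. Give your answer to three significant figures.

32.5 K

Top-of-atmosphere balance: σT_e⁴ = S(1−α)/4 = 1.051 W m^-2 → T_e = 65.62 K.
Surface: T_s = (5)^¼·T_e = 98.13 K.
So the greenhouse effect raises the surface by 98.13 − 65.62 = 32.51 K.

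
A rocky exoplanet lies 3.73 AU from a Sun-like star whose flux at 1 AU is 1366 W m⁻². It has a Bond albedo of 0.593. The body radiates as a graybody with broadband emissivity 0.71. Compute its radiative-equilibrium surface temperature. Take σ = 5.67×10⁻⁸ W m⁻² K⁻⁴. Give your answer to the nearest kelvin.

126 K

By the inverse-square law, S = 1366/3.73² = 98.18 W m⁻².
Absorbed flux (global mean): S(1−α)/4 = 98.18·0.407/4 = 9.990 W m⁻².
Equating to εσT⁴ with ε = 0.71: T = (9.990/0.71σ)^(1/4) = 125.5 K.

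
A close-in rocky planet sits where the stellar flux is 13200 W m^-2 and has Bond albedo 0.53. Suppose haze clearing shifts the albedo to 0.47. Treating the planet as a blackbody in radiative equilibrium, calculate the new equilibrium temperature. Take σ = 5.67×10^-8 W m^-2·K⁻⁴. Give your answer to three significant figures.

T₂ = [S(1−α₂)/(4σ)]^(1/4) = [13200·0.53/(4σ)]^(1/4) = 419.1 K.

419 kelvin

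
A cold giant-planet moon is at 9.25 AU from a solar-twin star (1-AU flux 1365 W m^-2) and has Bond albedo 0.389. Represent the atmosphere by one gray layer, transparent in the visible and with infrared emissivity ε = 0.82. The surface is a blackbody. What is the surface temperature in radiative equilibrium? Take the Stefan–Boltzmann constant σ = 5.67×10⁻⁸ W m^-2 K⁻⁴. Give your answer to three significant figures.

92.4 K

By the inverse-square law, S = 1365/9.25² = 15.95 W m^-2.
Effective emission temperature (TOA balance): σT_e⁴ = S(1−α)/4 = 2.437 W m^-2 → T_e = 80.97 K.
Surface balance with a leaky layer gives σT_s⁴ = σT_e⁴·2/(2−ε), so T_s = T_e·[2/(2−0.82)]^(1/4) = 92.38 K.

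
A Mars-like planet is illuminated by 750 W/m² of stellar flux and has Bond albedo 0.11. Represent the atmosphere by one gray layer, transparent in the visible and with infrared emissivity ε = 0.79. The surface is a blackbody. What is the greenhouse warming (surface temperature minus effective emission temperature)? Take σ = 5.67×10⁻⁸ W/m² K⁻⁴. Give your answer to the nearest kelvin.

31 K

Effective emission temperature (TOA balance): σT_e⁴ = S(1−α)/4 = 166.9 W/m² → T_e = 232.9 K.
Surface balance with a leaky layer gives σT_s⁴ = σT_e⁴·2/(2−ε), so T_s = T_e·[2/(2−0.79)]^(1/4) = 264.1 K.
T_s − T_e = 264.1 − 232.9 = 31.18 K.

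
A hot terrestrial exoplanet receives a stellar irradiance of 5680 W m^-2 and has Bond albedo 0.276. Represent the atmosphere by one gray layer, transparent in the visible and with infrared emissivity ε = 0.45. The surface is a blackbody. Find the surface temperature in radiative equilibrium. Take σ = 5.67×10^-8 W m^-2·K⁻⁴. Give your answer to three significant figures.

391 K

At the top of the atmosphere, σT_e⁴ = S(1−α)/4 = 1028 W m^-2, giving T_e = 367.0 K.
The surface balance (absorbed SW + ε·downward IR = σT_s⁴) with T_a⁴ = T_s⁴/2 reduces to T_s = T_e·[2/(2−ε)]^¼ = 391.1 K.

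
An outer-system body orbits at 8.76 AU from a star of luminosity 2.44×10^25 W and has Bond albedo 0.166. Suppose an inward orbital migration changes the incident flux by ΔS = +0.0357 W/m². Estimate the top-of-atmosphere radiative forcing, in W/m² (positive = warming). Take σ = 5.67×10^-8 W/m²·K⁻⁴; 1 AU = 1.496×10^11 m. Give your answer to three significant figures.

Orbital distance: d = 8.76 AU = 1.310×10^12 m.
Flux at the orbit: S = L/(4πd²) = 2.44×10^25/(4π·(1.31×10^12)²) = 1.131 W/m².
TOA radiative forcing: ΔF = (1−α)ΔS/4 = 0.834·(+0.0357)/4 = 0.007443 W/m².

0.00744 W/m²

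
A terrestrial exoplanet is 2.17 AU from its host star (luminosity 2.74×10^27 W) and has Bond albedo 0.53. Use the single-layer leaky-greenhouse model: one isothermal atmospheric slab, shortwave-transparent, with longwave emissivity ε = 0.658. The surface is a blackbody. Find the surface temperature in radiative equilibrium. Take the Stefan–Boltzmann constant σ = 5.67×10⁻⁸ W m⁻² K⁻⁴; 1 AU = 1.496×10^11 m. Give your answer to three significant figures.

Orbital distance: d = 2.17 AU = 3.246×10^11 m.
Spreading L over a sphere of radius d: S = 2.74×10^27/(4π·3.25×10^11²) = 2069 W m⁻².
The planet radiates to space at T_e = [S(1−α)/(4σ)]^(1/4) = 255.9 K.
The surface balance (absorbed SW + ε·downward IR = σT_s⁴) with T_a⁴ = T_s⁴/2 reduces to T_s = T_e·[2/(2−ε)]^¼ = 282.7 K.

283 K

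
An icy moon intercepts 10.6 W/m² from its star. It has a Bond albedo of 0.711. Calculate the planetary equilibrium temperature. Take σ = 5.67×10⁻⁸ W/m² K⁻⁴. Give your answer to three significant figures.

60.6 K

Absorbed flux (global mean): S(1−α)/4 = 10.60·0.289/4 = 0.7659 W/m².
Balancing against σT⁴: T = (0.7659/5.67×10⁻⁸)^(1/4) = 60.62 K.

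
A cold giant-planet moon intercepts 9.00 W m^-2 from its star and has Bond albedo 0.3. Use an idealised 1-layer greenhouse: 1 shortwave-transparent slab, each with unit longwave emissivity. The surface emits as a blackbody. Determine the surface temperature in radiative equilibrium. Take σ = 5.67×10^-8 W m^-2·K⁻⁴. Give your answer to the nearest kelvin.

Top-of-atmosphere balance: σT_e⁴ = S(1−α)/4 = 1.575 W m^-2 → T_e = 72.60 K.
With N = 1 opaque layers, T_s = (N+1)^(1/4)·T_e = 2^(1/4)·72.60 = 86.33 K.

86 kelvin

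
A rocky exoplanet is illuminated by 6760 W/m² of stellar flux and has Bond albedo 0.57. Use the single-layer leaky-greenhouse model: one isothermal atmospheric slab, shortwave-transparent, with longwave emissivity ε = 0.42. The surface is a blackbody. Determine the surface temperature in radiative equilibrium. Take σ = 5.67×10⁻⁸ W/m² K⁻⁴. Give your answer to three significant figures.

357 K

At the top of the atmosphere, σT_e⁴ = S(1−α)/4 = 726.7 W/m², giving T_e = 336.5 K.
The surface balance (absorbed SW + ε·downward IR = σT_s⁴) with T_a⁴ = T_s⁴/2 reduces to T_s = T_e·[2/(2−ε)]^¼ = 356.9 K.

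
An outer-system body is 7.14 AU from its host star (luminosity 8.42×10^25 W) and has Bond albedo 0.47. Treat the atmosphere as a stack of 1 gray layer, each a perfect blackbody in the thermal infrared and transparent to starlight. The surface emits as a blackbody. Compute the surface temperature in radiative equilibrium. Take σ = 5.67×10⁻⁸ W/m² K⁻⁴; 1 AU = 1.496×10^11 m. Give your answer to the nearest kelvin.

Orbital distance: d = 7.14 AU = 1.068×10^12 m.
S = L/(4πd²) = 5.873 W/m².
The effective emission temperature is T_e = [S(1−α)/(4σ)]^¼ = 60.87 K.
For an N-layer opaque stack, T_s⁴ = (N+1)T_e⁴, hence T_s = (2)^(1/4)×60.87 K = 72.38 K.

72 K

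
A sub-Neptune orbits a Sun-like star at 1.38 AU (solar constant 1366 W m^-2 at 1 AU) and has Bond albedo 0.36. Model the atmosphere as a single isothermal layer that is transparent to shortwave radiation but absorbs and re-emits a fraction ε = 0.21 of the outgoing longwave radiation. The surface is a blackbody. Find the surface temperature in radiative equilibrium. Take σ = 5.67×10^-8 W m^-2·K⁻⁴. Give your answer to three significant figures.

218 K

By the inverse-square law, S = 1366/1.38² = 717.3 W m^-2.
At the top of the atmosphere, σT_e⁴ = S(1−α)/4 = 114.8 W m^-2, giving T_e = 212.1 K.
Surface balance with a leaky layer gives σT_s⁴ = σT_e⁴·2/(2−ε), so T_s = T_e·[2/(2−0.21)]^(1/4) = 218.1 K.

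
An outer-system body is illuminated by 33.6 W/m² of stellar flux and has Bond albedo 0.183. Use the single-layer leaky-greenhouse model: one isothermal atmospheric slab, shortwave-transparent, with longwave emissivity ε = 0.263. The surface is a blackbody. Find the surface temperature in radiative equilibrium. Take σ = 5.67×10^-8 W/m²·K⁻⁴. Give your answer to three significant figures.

The planet radiates to space at T_e = [S(1−α)/(4σ)]^(1/4) = 104.9 K.
Surface balance with a leaky layer gives σT_s⁴ = σT_e⁴·2/(2−ε), so T_s = T_e·[2/(2−0.263)]^(1/4) = 108.7 K.

109 K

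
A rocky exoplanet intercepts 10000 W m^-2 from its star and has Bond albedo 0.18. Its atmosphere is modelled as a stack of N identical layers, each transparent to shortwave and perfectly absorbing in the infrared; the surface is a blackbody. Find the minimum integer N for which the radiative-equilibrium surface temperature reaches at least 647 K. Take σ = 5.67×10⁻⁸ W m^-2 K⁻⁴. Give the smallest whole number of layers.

OLR = S(1−α)/4 = 2050 W m^-2; the top layer radiates at T_e = 436.1 K.
Need (N+1)T_e⁴ ≥ T_s⁴, i.e. N+1 ≥ (647/436.1)⁴ = 4.847.
So N ≥ 3.847; the smallest integer is N = 4.

4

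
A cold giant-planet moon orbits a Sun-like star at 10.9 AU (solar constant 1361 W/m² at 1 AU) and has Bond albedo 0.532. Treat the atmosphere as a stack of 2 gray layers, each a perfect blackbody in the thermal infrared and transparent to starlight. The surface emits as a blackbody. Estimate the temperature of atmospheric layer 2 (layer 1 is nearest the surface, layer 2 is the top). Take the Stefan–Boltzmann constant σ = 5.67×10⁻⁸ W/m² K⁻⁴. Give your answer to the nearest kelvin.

70 K

By the inverse-square law, S = 1361/10.9² = 11.46 W/m².
The effective emission temperature is T_e = [S(1−α)/(4σ)]^¼ = 69.73 K.
In the N-layer model, layer k (counted from the surface) has T_k = (N+1−k)^(1/4)·T_e.
With k = 2: T_2 = (2+1−2)^¼·69.73 K = 69.73 K.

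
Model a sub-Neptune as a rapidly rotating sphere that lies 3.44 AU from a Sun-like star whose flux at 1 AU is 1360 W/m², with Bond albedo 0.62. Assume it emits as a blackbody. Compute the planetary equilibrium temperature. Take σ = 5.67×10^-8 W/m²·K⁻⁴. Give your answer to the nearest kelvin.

By the inverse-square law, S = 1360/3.44² = 114.9 W/m².
Averaging over the sphere, the absorbed flux is S(1−α)/4 = 10.92 W/m².
Set σT⁴ = 10.92 → T = (10.92/σ)^(1/4) = 117.8 K.

118 kelvin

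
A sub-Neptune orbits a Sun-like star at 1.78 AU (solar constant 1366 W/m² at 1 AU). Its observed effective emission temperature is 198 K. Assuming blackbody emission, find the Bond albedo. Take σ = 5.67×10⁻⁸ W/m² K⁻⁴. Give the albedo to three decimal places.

Flux at the orbit: S = 1366/(1.78)² = 431.1 W/m².
Rearranging the radiative balance, α = 1 − 4σT⁴/S.
σT⁴ = 87.15 W/m², so 4σT⁴ = 348.6 W/m².
1−α = 348.6/431.1 = 0.8085, so α = 0.1915.

0.191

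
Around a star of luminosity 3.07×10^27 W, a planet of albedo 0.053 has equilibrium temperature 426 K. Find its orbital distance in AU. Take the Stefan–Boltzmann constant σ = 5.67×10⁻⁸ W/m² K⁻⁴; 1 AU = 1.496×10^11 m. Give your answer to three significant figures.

1.18 AU

The flux needed for this T is 4σT⁴/(1−0.053) = 7887 W/m².
S = L/(4πd²) → d = √(L/4πS) = √(3.07×10^27/(4π·7887)) = 1.760×10^11 m = 1.176 AU.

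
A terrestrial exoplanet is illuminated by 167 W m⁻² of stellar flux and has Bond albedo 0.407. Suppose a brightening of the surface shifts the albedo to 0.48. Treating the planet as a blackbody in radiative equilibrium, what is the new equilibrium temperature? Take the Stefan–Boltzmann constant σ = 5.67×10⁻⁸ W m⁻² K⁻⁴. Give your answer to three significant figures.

140 K

With the new albedo, S(1−α₂)/4 = 21.71 W m⁻², so T₂ = 139.9 K.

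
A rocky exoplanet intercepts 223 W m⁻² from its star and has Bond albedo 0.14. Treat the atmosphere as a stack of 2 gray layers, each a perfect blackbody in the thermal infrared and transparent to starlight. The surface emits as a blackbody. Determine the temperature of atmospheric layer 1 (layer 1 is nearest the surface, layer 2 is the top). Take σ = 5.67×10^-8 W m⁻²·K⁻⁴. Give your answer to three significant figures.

203 K

Top-of-atmosphere balance: σT_e⁴ = S(1−α)/4 = 47.95 W m⁻² → T_e = 170.5 K.
Each opaque layer satisfies 2T_j⁴ = T_{j−1}⁴ + T_{j+1}⁴, giving T_k⁴ = (N+1−k)T_e⁴.
T_1 = (2)^(1/4)·170.5 = 202.8 K.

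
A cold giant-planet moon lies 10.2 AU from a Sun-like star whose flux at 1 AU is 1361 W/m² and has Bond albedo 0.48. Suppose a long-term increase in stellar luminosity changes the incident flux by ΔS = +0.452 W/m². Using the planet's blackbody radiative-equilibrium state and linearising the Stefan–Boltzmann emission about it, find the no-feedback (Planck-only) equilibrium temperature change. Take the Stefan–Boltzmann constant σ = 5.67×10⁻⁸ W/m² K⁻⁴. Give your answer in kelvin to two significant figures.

0.64 K

By the inverse-square law, S = 1361/10.2² = 13.08 W/m².
The baseline emission temperature is T_e = 74.00 K.
ΔF = Δ[S(1−α)]/4 = (1−0.48)·+0.452/4 = 0.05876 W/m².
Planck response: λ_P = 4σT_e³ = 4·5.67×10⁻⁸·(74.00)³ = 0.09192 W/m²/K.
So ΔT₀ = 0.05876/0.09192 = 0.639 K.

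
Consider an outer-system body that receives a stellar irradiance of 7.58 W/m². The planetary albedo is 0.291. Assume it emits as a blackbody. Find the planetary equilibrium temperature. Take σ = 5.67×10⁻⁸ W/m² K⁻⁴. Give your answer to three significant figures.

69.8 K

Absorbed flux (global mean): S(1−α)/4 = 7.580·0.709/4 = 1.344 W/m².
In equilibrium σT⁴ equals this, so T = 69.77 K.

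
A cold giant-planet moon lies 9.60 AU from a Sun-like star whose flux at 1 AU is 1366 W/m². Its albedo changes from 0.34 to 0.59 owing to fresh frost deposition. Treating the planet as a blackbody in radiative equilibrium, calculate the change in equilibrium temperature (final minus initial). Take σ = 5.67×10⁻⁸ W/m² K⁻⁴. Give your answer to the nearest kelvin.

Flux at the orbit: S = 1366/(9.60)² = 14.82 W/m².
Before: T₁ = [14.82·0.66/(4σ)]^(1/4) = 81.04 K.
With α = 0.59, T₂ = 71.95 K.
Change: 71.95 − 81.04 = -9.094 K.

-9 K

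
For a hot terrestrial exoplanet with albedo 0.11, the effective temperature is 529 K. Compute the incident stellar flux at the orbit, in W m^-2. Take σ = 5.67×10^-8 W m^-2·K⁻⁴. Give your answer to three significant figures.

20000 W m^-2

Invert the energy balance for S: S = 4σT⁴/(1−α).
The emitted flux is σT⁴ = 4440 W m^-2.
So S = 4×4440/(1−0.11) = 19960 W m^-2.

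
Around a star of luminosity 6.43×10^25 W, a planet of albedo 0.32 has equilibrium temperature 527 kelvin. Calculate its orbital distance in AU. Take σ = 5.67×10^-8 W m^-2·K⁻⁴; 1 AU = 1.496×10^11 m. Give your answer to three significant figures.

Energy balance gives S = 4σT⁴/(1−α) = 25730 W m^-2.
Then d = [L/(4πS)]^(1/2) = 1.410×10^10 m, i.e. 0.09427 AU.

0.0943 AU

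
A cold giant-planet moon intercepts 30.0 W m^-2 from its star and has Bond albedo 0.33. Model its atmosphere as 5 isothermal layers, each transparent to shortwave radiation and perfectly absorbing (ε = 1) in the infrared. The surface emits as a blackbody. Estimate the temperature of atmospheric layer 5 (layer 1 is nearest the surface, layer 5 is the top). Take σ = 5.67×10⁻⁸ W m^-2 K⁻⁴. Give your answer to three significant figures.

97.0 K

The effective emission temperature is T_e = [S(1−α)/(4σ)]^¼ = 97.03 K.
The net upward flux σT_e⁴ is constant between every pair of levels, so T_k⁴ = (N+1−k)T_e⁴.
T_5 = (1)^(1/4)·97.03 = 97.03 K.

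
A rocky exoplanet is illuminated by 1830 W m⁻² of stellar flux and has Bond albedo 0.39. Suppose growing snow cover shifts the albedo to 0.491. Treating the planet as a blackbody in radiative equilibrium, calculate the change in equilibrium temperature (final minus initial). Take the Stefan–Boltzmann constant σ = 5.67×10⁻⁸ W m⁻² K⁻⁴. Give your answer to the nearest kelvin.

With α = 0.39, T₁ = 264.9 K.
After:  T₂ = [1830·0.509/(4σ)]^(1/4) = 253.2 K.
ΔT = T₂ − T₁ = -11.72 K.

-12 K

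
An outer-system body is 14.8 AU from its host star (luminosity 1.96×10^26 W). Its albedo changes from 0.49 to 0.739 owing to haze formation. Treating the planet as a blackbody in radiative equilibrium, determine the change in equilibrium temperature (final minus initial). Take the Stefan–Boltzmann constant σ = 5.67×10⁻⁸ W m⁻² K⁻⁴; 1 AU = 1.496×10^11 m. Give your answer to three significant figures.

-7.98 K

Orbital distance: d = 14.8 AU = 2.214×10^12 m.
Flux at the orbit: S = L/(4πd²) = 1.96×10^26/(4π·(2.21×10^12)²) = 3.182 W m⁻².
With α = 0.49, T₁ = 51.72 K.
After:  T₂ = [3.182·0.261/(4σ)]^(1/4) = 43.74 K.
ΔT = T₂ − T₁ = -7.975 K.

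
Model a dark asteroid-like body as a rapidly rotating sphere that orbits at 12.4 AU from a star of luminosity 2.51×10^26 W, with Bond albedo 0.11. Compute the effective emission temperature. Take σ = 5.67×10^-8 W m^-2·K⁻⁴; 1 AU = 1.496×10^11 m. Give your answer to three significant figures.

Orbital distance: d = 12.4 AU = 1.855×10^12 m.
S = L/(4πd²) = 5.804 W m^-2.
Absorbed flux (global mean): S(1−α)/4 = 5.804·0.89/4 = 1.291 W m^-2.
In equilibrium σT⁴ equals this, so T = 69.08 K.

69.1 K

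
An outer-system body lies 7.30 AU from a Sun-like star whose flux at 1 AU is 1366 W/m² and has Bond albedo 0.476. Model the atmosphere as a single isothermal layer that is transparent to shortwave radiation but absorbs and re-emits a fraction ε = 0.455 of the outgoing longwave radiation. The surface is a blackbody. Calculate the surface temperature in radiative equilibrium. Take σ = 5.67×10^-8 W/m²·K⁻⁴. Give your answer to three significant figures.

93.6 K

Flux at the orbit: S = 1366/(7.30)² = 25.63 W/m².
At the top of the atmosphere, σT_e⁴ = S(1−α)/4 = 3.358 W/m², giving T_e = 87.72 K.
Surface balance with a leaky layer gives σT_s⁴ = σT_e⁴·2/(2−ε), so T_s = T_e·[2/(2−0.455)]^(1/4) = 93.57 K.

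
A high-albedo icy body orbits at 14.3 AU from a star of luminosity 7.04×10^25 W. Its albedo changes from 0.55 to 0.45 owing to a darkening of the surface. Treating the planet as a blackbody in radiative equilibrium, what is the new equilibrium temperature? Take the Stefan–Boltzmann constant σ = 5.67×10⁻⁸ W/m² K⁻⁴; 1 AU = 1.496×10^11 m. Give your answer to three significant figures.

41.5 kelvin

Orbital distance: d = 14.3 AU = 2.139×10^12 m.
Spreading L over a sphere of radius d: S = 7.04×10^25/(4π·2.14×10^12²) = 1.224 W/m².
New equilibrium: T₂ = [(1−0.45)·1.224/(4σ)]^(1/4) = 41.51 K.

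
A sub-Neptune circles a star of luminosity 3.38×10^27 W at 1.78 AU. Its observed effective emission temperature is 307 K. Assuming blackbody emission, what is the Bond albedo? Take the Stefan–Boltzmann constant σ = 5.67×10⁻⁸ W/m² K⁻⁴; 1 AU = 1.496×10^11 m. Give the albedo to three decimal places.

0.469

d = 1.78 × 1.496×10^11 m = 2.663×10^11 m.
Spreading L over a sphere of radius d: S = 3.38×10^27/(4π·2.66×10^11²) = 3793 W/m².
Rearranging the radiative balance, α = 1 − 4σT⁴/S.
σT⁴ = 503.7 W/m², so 4σT⁴ = 2015 W/m².
1−α = 2015/3793 = 0.5311, so α = 0.4689.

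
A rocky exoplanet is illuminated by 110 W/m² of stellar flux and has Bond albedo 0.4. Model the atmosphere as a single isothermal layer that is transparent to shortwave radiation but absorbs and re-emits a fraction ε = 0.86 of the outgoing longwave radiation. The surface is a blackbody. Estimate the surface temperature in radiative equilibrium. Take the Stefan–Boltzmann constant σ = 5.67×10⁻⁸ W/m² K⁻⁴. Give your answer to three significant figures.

The planet radiates to space at T_e = [S(1−α)/(4σ)]^(1/4) = 130.6 K.
For a single slab of emissivity ε, T_s⁴ = 2T_e⁴/(2−ε); thus T_s = 130.6·(1.754)^(1/4) = 150.3 K.

150 K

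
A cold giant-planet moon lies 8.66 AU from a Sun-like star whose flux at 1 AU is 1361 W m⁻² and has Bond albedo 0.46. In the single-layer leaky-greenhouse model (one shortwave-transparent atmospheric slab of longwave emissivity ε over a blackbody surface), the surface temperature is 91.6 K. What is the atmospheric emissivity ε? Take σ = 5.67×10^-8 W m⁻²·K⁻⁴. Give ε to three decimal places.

Flux at the orbit: S = 1361/(8.66)² = 18.15 W m⁻².
TOA balance gives T_e = 81.08 K.
Since (2−ε)/2 = (T_e/T_s)⁴ = 0.6137, ε = 0.7725.

0.773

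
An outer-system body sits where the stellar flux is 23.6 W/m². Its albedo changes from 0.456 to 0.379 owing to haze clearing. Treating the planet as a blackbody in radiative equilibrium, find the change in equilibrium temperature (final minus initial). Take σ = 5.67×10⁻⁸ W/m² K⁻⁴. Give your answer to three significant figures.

2.92 kelvin

With α = 0.456, T₁ = 86.74 K.
Final:   T₂ = [S(1−0.379)/(4σ)]^(1/4) = 89.66 K.
Change: 89.66 − 86.74 = 2.919 K.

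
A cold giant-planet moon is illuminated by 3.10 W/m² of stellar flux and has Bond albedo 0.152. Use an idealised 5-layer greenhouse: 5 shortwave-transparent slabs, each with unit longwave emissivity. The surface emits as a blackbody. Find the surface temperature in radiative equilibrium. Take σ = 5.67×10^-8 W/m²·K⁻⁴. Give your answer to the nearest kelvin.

The effective emission temperature is T_e = [S(1−α)/(4σ)]^¼ = 58.35 K.
With N = 5 opaque layers, T_s = (N+1)^(1/4)·T_e = 6^(1/4)·58.35 = 91.32 K.

91 K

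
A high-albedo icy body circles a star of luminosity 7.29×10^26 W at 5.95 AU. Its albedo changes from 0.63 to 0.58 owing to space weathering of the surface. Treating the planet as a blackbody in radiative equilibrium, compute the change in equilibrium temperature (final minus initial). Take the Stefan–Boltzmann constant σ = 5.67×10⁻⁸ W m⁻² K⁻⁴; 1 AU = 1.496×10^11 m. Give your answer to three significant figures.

3.37 K

Orbital distance: d = 5.95 AU = 8.901×10^11 m.
Flux at the orbit: S = L/(4πd²) = 7.29×10^26/(4π·(8.90×10^11)²) = 73.22 W m⁻².
Before: T₁ = [73.22·0.37/(4σ)]^(1/4) = 104.5 K.
After:  T₂ = [73.22·0.42/(4σ)]^(1/4) = 107.9 K.
Change: 107.9 − 104.5 = 3.366 K.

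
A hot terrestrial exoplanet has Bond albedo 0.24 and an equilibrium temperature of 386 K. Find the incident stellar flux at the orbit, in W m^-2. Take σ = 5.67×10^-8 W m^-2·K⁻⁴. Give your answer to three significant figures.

From S(1−α)/4 = σT⁴: S = 4σT⁴/(1−α).
The emitted flux is σT⁴ = 1259 W m^-2.
So S = 4×1259/(1−0.24) = 6625 W m^-2.

6620 W m^-2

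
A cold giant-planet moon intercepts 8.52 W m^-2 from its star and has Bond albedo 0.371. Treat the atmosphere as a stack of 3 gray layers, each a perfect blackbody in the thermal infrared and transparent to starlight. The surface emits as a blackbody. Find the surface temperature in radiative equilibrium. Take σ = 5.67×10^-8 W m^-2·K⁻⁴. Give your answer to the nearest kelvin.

The effective emission temperature is T_e = [S(1−α)/(4σ)]^¼ = 69.72 K.
For an N-layer opaque stack, T_s⁴ = (N+1)T_e⁴, hence T_s = (4)^(1/4)×69.72 K = 98.60 K.

99 kelvin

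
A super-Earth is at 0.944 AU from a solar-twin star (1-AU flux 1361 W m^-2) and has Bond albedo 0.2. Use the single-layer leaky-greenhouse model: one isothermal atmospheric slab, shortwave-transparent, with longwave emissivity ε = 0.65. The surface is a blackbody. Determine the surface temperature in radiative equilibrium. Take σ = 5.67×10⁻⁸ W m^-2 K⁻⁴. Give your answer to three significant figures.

299 K

Flux at the orbit: S = 1361/(0.944)² = 1527 W m^-2.
At the top of the atmosphere, σT_e⁴ = S(1−α)/4 = 305.5 W m^-2, giving T_e = 270.9 K.
The surface balance (absorbed SW + ε·downward IR = σT_s⁴) with T_a⁴ = T_s⁴/2 reduces to T_s = T_e·[2/(2−ε)]^¼ = 298.9 K.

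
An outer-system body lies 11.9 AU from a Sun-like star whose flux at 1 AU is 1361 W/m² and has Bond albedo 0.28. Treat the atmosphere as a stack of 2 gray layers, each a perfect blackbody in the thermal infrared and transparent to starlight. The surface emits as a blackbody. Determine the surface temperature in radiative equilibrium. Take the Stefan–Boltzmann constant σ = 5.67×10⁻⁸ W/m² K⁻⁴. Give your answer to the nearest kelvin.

By the inverse-square law, S = 1361/11.9² = 9.611 W/m².
The effective emission temperature is T_e = [S(1−α)/(4σ)]^¼ = 74.32 K.
Layer-by-layer balance gives σT_s⁴ = (N+1)σT_e⁴, so T_s = 3^¼·74.32 = 97.81 K.

98 K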